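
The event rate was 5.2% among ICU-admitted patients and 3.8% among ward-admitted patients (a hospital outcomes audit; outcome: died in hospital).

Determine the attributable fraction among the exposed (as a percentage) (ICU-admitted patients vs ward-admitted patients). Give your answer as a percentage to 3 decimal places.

AR% = (0.05200 − 0.03800) / 0.05200 = 0.2692 → 26.923%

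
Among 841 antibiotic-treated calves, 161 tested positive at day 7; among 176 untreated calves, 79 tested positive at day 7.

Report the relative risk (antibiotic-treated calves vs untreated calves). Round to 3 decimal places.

risk, antibiotic-treated calves = 161/841 = 0.1914
risk, untreated calves = 79/176 = 0.4489
RR = 0.1914 / 0.4489 = 0.426

0.426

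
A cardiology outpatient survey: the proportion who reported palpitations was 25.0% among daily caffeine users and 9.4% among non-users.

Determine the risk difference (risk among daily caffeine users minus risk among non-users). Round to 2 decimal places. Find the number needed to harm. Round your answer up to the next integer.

RD = 0.16; NNH = 7

risk difference = 0.2500 − 0.0940 = 0.16
absolute risk difference = 0.156000
1 / 0.156000 = 6.410 → round up → 7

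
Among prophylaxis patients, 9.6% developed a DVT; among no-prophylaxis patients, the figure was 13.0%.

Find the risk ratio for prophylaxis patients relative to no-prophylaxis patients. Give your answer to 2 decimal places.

RR = 0.0960 / 0.1300 = 0.74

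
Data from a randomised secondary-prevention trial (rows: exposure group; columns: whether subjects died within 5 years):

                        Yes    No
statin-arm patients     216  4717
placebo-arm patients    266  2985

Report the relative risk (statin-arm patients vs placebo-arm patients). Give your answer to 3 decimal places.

0.535

risk, statin-arm patients = 216/4933 = 0.04379
risk, placebo-arm patients = 266/3251 = 0.08182
RR = 0.04379 / 0.08182 = 0.535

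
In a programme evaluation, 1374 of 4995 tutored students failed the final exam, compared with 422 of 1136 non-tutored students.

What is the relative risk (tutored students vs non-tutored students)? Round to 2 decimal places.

0.74

risk, tutored students = 1374/4995 = 0.2751
risk, non-tutored students = 422/1136 = 0.3715
RR = 0.2751 / 0.3715 = 0.74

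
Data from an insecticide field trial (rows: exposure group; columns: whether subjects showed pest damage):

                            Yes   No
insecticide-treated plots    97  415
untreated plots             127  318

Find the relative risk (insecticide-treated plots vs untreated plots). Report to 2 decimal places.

risk, insecticide-treated plots = 97/512 = 0.1895
risk, untreated plots = 127/445 = 0.2854
RR = 0.1895 / 0.2854 = 0.66

RR = 0.66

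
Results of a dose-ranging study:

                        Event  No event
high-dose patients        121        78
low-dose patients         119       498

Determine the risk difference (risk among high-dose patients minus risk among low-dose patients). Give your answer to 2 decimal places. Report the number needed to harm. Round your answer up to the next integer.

risk, high-dose patients = 121/199 = 0.6080
risk, low-dose patients = 119/617 = 0.1929
risk difference = 0.6080 − 0.1929 = 0.42
absolute risk difference = 0.415171
1 / 0.415171 = 2.409 → round up → 3

RD = 0.42; NNH = 3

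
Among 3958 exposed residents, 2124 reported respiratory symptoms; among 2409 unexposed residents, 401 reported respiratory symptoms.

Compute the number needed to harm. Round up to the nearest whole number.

3

risk, exposed residents = 2124/3958 = 0.536635
risk, unexposed residents = 401/2409 = 0.166459
absolute risk difference = 0.370176
1 / 0.370176 = 2.701 → round up → 3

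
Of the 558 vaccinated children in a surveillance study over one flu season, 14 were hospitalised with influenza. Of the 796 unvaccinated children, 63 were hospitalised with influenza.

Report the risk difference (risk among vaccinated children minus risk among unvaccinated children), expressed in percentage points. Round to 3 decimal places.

RD: -5.406

risk, vaccinated children = 14/558 = 0.02509
risk, unvaccinated children = 63/796 = 0.07915
risk difference = 0.02509 − 0.07915 = -0.05406 → -5.406 percentage points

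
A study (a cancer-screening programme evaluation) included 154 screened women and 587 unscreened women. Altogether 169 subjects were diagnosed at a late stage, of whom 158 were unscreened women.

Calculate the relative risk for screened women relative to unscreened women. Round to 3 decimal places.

RR = 0.265

screened women with the outcome: 169 − 158 = 11
screened women without the outcome: 154 − 11 = 143
unscreened women without the outcome: 587 − 158 = 429
risk, screened women = 11/154 = 0.0714
risk, unscreened women = 158/587 = 0.2692
RR = 0.0714 / 0.2692 = 0.265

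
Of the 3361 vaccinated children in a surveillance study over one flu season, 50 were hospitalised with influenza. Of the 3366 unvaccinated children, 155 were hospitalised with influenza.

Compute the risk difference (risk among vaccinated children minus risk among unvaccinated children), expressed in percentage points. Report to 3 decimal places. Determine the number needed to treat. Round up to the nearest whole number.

RD = -3.117; NNT = 33

risk, vaccinated children = 50/3361 = 0.01488
risk, unvaccinated children = 155/3366 = 0.04605
risk difference = 0.01488 − 0.04605 = -0.03117 → -3.117 percentage points
absolute risk difference = 0.031172
1 / 0.031172 = 32.080 → round up → 33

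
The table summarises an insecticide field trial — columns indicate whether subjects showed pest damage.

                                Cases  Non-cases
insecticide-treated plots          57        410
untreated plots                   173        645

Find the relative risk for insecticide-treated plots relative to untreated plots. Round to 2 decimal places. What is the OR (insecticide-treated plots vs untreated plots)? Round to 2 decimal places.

RR = 0.58; OR = 0.52

risk, insecticide-treated plots = 57/467 = 0.1221
risk, untreated plots = 173/818 = 0.2115
RR = 0.1221 / 0.2115 = 0.58
OR = (57 × 645) / (410 × 173) = 36765/70930 ≈ 0.52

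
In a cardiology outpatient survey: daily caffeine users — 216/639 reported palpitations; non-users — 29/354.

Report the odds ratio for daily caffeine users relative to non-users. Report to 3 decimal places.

OR = (216 × 325) / (423 × 29) = 70200/12267 ≈ 5.723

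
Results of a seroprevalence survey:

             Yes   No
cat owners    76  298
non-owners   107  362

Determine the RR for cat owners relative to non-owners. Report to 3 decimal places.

risk, cat owners = 76/374 = 0.2032
risk, non-owners = 107/469 = 0.2281
RR = 0.2032 / 0.2281 = 0.891

RR = 0.891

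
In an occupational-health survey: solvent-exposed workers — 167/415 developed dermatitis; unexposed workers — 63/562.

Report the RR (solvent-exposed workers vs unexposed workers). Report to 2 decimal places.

RR ≈ 3.59

risk, solvent-exposed workers = 167/415 = 0.4024
risk, unexposed workers = 63/562 = 0.1121
RR = 0.4024 / 0.1121 = 3.59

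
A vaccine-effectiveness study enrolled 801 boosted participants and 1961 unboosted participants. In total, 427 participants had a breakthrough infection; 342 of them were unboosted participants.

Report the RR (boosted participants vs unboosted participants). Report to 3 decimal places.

boosted participants with the outcome: 427 − 342 = 85
boosted participants without the outcome: 801 − 85 = 716
unboosted participants without the outcome: 1961 − 342 = 1619
risk, boosted participants = 85/801 = 0.1061
risk, unboosted participants = 342/1961 = 0.1744
RR = 0.1061 / 0.1744 = 0.608

0.608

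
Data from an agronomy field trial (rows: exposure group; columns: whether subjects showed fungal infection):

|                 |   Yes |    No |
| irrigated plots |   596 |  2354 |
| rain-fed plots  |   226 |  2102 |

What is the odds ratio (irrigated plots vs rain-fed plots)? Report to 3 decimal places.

OR: 2.355

odds, irrigated plots = 596/2354 = 0.2532
odds, rain-fed plots = 226/2102 = 0.1075
OR = 0.2532 / 0.1075 = 2.355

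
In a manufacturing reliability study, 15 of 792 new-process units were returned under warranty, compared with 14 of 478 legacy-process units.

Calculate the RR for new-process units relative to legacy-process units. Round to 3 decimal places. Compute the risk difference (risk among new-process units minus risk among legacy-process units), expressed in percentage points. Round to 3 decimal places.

risk, new-process units = 15/792 = 0.01894
risk, legacy-process units = 14/478 = 0.02929
RR = 0.01894 / 0.02929 = 0.647
risk difference = 0.01894 − 0.02929 = -0.01035 → -1.035 percentage points

RR = 0.647; RD = -1.035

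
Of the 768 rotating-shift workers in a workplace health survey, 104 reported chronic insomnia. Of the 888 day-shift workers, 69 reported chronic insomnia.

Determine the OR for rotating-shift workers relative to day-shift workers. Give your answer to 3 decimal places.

OR = (104 × 819) / (664 × 69) = 85176/45816 ≈ 1.859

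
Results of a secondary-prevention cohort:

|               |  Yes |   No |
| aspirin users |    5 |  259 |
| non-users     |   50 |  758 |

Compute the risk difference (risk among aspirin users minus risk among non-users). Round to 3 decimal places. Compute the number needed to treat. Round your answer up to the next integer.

RD = -0.043; NNT = 24

risk, aspirin users = 5/264 = 0.01894
risk, non-users = 50/808 = 0.06188
risk difference = 0.01894 − 0.06188 = -0.043
absolute risk difference = 0.042942
1 / 0.042942 = 23.287 → round up → 24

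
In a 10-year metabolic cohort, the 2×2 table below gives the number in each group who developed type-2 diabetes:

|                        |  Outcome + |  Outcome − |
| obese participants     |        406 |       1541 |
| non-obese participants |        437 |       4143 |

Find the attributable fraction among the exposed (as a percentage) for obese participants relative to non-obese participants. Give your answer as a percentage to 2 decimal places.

54.24%

risk, obese participants = 406/1947 = 0.2085
risk, non-obese participants = 437/4580 = 0.0954
AR% = (0.2085 − 0.0954) / 0.2085 = 0.5424 → 54.24%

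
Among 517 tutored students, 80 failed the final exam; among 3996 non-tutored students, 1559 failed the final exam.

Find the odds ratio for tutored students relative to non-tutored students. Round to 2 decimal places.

odds, tutored students = 80/437 = 0.1831
odds, non-tutored students = 1559/2437 = 0.6397
OR = 0.1831 / 0.6397 = 0.29

OR = 0.29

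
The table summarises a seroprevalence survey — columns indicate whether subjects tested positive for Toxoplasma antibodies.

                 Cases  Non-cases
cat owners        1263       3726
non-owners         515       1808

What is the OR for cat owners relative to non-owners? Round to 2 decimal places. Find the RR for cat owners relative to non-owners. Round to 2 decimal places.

OR = (1263 × 1808) / (3726 × 515) = 2283504/1918890 ≈ 1.19
risk, cat owners = 1263/4989 = 0.2532
risk, non-owners = 515/2323 = 0.2217
RR = 0.2532 / 0.2217 = 1.14

OR = 1.19; RR = 1.14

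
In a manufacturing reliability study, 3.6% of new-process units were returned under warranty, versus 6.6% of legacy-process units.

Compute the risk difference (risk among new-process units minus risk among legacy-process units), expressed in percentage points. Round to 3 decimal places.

-3.000

risk difference = 0.03600 − 0.06600 = -0.03000 → -3.000 percentage points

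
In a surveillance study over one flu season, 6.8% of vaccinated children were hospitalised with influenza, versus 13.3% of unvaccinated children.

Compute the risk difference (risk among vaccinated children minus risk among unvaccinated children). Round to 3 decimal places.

risk difference = 0.0680 − 0.1330 = -0.065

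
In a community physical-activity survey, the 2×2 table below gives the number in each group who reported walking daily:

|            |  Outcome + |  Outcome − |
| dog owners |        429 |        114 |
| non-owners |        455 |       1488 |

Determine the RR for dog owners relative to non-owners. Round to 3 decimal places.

3.374

risk, dog owners = 429/543 = 0.7901
risk, non-owners = 455/1943 = 0.2342
RR = 0.7901 / 0.2342 = 3.374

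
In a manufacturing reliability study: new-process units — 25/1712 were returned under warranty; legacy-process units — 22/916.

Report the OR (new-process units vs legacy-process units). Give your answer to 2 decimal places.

OR = (25 × 894) / (1687 × 22) = 22350/37114 ≈ 0.60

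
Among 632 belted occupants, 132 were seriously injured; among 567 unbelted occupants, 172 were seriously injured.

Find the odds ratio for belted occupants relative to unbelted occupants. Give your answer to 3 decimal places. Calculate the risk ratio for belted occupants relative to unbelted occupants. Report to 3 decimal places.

OR = (132 × 395) / (500 × 172) = 52140/86000 ≈ 0.606
risk, belted occupants = 132/632 = 0.2089
risk, unbelted occupants = 172/567 = 0.3034
RR = 0.2089 / 0.3034 = 0.689

OR = 0.606; RR = 0.689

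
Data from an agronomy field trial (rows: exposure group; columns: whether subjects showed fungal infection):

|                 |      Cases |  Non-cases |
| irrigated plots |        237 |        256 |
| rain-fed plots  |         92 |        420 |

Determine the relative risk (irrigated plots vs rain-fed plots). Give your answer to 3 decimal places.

RR = 2.675

risk, irrigated plots = 237/493 = 0.4807
risk, rain-fed plots = 92/512 = 0.1797
RR = 0.4807 / 0.1797 = 2.675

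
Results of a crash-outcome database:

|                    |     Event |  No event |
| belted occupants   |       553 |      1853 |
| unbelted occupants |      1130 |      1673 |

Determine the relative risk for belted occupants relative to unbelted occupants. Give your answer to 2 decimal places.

risk, belted occupants = 553/2406 = 0.2298
risk, unbelted occupants = 1130/2803 = 0.4031
RR = 0.2298 / 0.4031 = 0.57

0.57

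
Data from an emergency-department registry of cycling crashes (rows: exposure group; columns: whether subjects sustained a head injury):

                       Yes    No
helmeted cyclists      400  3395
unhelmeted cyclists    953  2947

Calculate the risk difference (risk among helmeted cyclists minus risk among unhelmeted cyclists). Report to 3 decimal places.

-0.139

risk, helmeted cyclists = 400/3795 = 0.1054
risk, unhelmeted cyclists = 953/3900 = 0.2444
risk difference = 0.1054 − 0.2444 = -0.139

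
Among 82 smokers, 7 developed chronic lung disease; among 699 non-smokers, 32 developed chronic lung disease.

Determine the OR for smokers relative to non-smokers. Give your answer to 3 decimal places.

OR = (7 × 667) / (75 × 32) = 4669/2400 ≈ 1.945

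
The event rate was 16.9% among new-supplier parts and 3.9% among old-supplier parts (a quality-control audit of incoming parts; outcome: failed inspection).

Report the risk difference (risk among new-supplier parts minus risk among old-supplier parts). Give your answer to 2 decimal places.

risk difference = 0.16900 − 0.03900 = 0.13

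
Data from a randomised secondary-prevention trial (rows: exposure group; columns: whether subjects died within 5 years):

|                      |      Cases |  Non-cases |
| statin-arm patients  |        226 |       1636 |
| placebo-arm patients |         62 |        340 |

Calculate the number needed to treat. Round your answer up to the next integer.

31

risk, statin-arm patients = 226/1862 = 0.121375
risk, placebo-arm patients = 62/402 = 0.154229
absolute risk difference = 0.032854
1 / 0.032854 = 30.438 → round up → 31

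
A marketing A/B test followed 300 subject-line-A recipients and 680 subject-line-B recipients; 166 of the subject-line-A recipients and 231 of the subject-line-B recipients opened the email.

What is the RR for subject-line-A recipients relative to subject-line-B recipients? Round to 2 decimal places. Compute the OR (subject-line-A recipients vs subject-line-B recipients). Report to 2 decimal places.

RR = 1.63; OR = 2.41

risk, subject-line-A recipients = 166/300 = 0.5533
risk, subject-line-B recipients = 231/680 = 0.3397
RR = 0.5533 / 0.3397 = 1.63
odds, subject-line-A recipients = 166/134 = 1.2388
odds, subject-line-B recipients = 231/449 = 0.5145
OR = 1.2388 / 0.5145 = 2.41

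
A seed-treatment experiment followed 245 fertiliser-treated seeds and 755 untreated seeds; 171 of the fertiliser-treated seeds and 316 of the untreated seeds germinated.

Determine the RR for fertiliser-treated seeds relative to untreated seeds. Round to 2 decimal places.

1.67

risk, fertiliser-treated seeds = 171/245 = 0.6980
risk, untreated seeds = 316/755 = 0.4185
RR = 0.6980 / 0.4185 = 1.67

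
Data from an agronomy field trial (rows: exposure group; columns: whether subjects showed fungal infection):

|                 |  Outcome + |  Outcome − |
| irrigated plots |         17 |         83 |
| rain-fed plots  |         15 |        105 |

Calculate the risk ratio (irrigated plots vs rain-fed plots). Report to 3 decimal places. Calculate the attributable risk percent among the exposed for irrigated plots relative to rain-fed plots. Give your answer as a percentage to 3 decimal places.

risk, irrigated plots = 17/100 = 0.1700
risk, rain-fed plots = 15/120 = 0.1250
RR = 0.1700 / 0.1250 = 1.360
AR% = (0.1700 − 0.1250) / 0.1700 = 0.2647 → 26.471%

RR = 1.360; AR% = 26.471%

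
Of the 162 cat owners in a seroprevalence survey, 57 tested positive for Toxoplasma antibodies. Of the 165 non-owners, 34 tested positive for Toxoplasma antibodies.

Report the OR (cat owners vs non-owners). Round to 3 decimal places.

odds, cat owners = 57/105 = 0.5429
odds, non-owners = 34/131 = 0.2595
OR = 0.5429 / 0.2595 = 2.092

2.092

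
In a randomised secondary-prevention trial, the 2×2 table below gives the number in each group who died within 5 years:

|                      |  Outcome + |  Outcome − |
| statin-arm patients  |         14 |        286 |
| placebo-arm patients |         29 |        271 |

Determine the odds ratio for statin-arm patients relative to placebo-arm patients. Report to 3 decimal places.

odds, statin-arm patients = 14/286 = 0.04895
odds, placebo-arm patients = 29/271 = 0.10701
OR = 0.04895 / 0.10701 = 0.457

OR: 0.457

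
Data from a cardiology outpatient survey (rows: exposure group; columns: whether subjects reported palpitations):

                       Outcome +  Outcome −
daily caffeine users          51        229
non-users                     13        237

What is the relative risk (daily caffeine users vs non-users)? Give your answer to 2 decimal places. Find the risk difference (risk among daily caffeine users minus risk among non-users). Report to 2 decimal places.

risk, daily caffeine users = 51/280 = 0.1821
risk, non-users = 13/250 = 0.0520
RR = 0.1821 / 0.0520 = 3.50
risk difference = 0.1821 − 0.0520 = 0.13

RR = 3.50; RD = 0.13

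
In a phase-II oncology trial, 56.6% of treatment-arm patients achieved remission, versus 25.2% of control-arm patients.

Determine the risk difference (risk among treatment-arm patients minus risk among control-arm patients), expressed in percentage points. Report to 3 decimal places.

RD: 31.400

risk difference = 0.5660 − 0.2520 = 0.3140 → 31.400 percentage points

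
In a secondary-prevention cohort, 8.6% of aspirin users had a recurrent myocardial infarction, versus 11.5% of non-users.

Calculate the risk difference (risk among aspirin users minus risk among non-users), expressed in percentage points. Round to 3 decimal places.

risk difference = 0.0860 − 0.1150 = -0.0290 → -2.900 percentage points

RD = -2.900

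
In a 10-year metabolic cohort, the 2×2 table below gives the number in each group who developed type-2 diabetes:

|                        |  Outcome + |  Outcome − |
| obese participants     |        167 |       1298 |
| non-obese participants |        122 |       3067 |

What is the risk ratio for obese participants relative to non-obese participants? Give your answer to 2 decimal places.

2.98

risk, obese participants = 167/1465 = 0.11399
risk, non-obese participants = 122/3189 = 0.03826
RR = 0.11399 / 0.03826 = 2.98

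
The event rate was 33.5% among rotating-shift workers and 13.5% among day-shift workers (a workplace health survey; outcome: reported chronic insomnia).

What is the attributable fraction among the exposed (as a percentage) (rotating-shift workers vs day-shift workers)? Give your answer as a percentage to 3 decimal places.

AR% = (0.3350 − 0.1350) / 0.3350 = 0.5970 → 59.701%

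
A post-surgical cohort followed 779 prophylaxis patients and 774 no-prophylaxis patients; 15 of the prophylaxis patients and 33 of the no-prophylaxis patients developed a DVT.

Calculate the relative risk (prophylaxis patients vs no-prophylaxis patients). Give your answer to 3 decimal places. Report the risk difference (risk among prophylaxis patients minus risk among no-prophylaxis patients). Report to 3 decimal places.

RR = 0.452; RD = -0.023

risk, prophylaxis patients = 15/779 = 0.01926
risk, no-prophylaxis patients = 33/774 = 0.04264
RR = 0.01926 / 0.04264 = 0.452
risk difference = 0.01926 − 0.04264 = -0.023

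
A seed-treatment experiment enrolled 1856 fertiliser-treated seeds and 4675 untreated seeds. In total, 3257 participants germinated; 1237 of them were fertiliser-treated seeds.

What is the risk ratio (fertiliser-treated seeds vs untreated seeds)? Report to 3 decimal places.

fertiliser-treated seeds without the outcome: 1856 − 1237 = 619
untreated seeds with the outcome: 3257 − 1237 = 2020
untreated seeds without the outcome: 4675 − 2020 = 2655
risk, fertiliser-treated seeds = 1237/1856 = 0.6665
risk, untreated seeds = 2020/4675 = 0.4321
RR = 0.6665 / 0.4321 = 1.542

1.542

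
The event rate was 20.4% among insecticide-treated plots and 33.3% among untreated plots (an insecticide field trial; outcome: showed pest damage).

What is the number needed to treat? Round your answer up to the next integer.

absolute risk difference = 0.129000
1 / 0.129000 = 7.752 → round up → 8

NNT ≈ 8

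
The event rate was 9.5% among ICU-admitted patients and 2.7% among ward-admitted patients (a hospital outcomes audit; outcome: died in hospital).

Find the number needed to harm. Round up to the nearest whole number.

absolute risk difference = 0.068000
1 / 0.068000 = 14.706 → round up → 15

NNH = 15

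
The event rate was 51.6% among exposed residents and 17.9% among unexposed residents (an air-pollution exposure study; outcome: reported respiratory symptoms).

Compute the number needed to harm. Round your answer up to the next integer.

absolute risk difference = 0.337000
1 / 0.337000 = 2.967 → round up → 3

NNH ≈ 3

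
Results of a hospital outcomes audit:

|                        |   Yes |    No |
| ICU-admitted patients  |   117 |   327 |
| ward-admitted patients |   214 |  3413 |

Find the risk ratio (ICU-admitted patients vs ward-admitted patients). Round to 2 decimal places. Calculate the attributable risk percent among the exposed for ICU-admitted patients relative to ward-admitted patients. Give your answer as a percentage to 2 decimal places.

RR = 4.47; AR% = 77.61%

risk, ICU-admitted patients = 117/444 = 0.2635
risk, ward-admitted patients = 214/3627 = 0.0590
RR = 0.2635 / 0.0590 = 4.47
AR% = (0.2635 − 0.0590) / 0.2635 = 0.7761 → 77.61%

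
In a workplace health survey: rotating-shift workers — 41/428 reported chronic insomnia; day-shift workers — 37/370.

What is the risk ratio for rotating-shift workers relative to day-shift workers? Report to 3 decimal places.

risk, rotating-shift workers = 41/428 = 0.0958
risk, day-shift workers = 37/370 = 0.1000
RR = 0.0958 / 0.1000 = 0.958

RR: 0.958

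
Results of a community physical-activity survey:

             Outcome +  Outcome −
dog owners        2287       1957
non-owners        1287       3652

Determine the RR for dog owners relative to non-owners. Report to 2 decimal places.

risk, dog owners = 2287/4244 = 0.5389
risk, non-owners = 1287/4939 = 0.2606
RR = 0.5389 / 0.2606 = 2.07

2.07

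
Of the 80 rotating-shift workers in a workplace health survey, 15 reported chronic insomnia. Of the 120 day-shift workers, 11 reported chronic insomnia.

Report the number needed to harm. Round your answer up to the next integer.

NNH: 11

risk, rotating-shift workers = 15/80 = 0.187500
risk, day-shift workers = 11/120 = 0.091667
absolute risk difference = 0.095833
1 / 0.095833 = 10.435 → round up → 11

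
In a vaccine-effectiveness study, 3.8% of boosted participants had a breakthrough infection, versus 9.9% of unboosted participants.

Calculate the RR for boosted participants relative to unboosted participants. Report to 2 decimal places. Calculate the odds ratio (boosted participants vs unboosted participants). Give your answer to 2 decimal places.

RR = 0.38; OR = 0.36

RR = 0.03800 / 0.09900 = 0.38
odds, boosted participants = 0.03800/0.96200 = 0.03950
odds, unboosted participants = 0.09900/0.90100 = 0.10988
OR = 0.03950 / 0.10988 = 0.36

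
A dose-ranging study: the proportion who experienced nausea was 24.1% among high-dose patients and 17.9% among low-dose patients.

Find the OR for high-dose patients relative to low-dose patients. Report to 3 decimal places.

odds, high-dose patients = 0.2410/0.7590 = 0.3175
odds, low-dose patients = 0.1790/0.8210 = 0.2180
OR = 0.3175 / 0.2180 = 1.456

OR = 1.456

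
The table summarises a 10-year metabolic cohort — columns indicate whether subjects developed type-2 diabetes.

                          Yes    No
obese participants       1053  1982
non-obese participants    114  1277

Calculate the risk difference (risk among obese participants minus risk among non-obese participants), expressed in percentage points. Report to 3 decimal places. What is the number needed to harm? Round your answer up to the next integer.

RD = 26.500; NNH = 4

risk, obese participants = 1053/3035 = 0.3470
risk, non-obese participants = 114/1391 = 0.0820
risk difference = 0.3470 − 0.0820 = 0.2650 → 26.500 percentage points
absolute risk difference = 0.264997
1 / 0.264997 = 3.774 → round up → 4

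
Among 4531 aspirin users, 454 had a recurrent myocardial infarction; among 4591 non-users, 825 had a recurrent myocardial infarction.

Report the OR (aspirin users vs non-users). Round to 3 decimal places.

odds, aspirin users = 454/4077 = 0.1114
odds, non-users = 825/3766 = 0.2191
OR = 0.1114 / 0.2191 = 0.508

0.508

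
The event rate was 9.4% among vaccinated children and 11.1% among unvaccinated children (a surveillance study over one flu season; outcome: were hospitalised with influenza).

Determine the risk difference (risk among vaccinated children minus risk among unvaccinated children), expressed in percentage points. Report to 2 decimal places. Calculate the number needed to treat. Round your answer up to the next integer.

RD = -1.70; NNT = 59

risk difference = 0.0940 − 0.1110 = -0.0170 → -1.70 percentage points
absolute risk difference = 0.017000
1 / 0.017000 = 58.824 → round up → 59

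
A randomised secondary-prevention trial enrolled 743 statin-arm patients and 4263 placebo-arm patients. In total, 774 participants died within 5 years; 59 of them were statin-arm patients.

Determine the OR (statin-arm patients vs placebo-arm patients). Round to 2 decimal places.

statin-arm patients without the outcome: 743 − 59 = 684
placebo-arm patients with the outcome: 774 − 59 = 715
placebo-arm patients without the outcome: 4263 − 715 = 3548
OR = (59 × 3548) / (684 × 715) = 209332/489060 ≈ 0.43

OR: 0.43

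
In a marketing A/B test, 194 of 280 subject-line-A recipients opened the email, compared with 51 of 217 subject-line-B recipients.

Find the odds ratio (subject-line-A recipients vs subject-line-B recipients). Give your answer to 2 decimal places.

OR = (194 × 166) / (86 × 51) = 32204/4386 ≈ 7.34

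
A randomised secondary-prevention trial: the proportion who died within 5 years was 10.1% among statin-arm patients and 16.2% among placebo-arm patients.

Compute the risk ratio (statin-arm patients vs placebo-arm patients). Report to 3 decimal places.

RR = 0.1010 / 0.1620 = 0.623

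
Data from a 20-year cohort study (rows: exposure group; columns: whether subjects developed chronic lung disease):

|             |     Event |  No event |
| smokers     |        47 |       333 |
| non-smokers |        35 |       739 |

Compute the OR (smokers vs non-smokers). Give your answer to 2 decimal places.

2.98

odds, smokers = 47/333 = 0.14114
odds, non-smokers = 35/739 = 0.04736
OR = 0.14114 / 0.04736 = 2.98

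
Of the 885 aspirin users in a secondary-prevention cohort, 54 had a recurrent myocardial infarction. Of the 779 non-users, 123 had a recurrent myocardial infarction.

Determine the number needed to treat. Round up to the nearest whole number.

risk, aspirin users = 54/885 = 0.061017
risk, non-users = 123/779 = 0.157895
absolute risk difference = 0.096878
1 / 0.096878 = 10.322 → round up → 11

11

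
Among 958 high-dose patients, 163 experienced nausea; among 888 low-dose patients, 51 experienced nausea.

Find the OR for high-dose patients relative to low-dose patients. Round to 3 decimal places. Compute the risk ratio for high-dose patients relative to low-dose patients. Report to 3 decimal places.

OR = 3.365; RR = 2.963

OR = (163 × 837) / (795 × 51) = 136431/40545 ≈ 3.365
risk, high-dose patients = 163/958 = 0.1701
risk, low-dose patients = 51/888 = 0.0574
RR = 0.1701 / 0.0574 = 2.963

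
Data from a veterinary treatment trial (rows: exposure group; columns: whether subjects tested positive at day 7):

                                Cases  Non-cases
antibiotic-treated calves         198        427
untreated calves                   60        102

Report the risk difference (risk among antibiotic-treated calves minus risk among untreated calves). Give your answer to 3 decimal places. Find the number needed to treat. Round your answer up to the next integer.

risk, antibiotic-treated calves = 198/625 = 0.3168
risk, untreated calves = 60/162 = 0.3704
risk difference = 0.3168 − 0.3704 = -0.054
absolute risk difference = 0.053570
1 / 0.053570 = 18.667 → round up → 19

RD = -0.054; NNT = 19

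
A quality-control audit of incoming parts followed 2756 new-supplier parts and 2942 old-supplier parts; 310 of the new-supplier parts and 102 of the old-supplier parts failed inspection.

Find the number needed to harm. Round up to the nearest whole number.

risk, new-supplier parts = 310/2756 = 0.112482
risk, old-supplier parts = 102/2942 = 0.034670
absolute risk difference = 0.077812
1 / 0.077812 = 12.851 → round up → 13

13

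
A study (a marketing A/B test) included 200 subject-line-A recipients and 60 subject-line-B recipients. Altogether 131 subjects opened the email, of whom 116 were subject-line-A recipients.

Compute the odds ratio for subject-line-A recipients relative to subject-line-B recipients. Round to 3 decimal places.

subject-line-A recipients without the outcome: 200 − 116 = 84
subject-line-B recipients with the outcome: 131 − 116 = 15
subject-line-B recipients without the outcome: 60 − 15 = 45
odds, subject-line-A recipients = 116/84 = 1.3810
odds, subject-line-B recipients = 15/45 = 0.3333
OR = 1.3810 / 0.3333 = 4.143

OR: 4.143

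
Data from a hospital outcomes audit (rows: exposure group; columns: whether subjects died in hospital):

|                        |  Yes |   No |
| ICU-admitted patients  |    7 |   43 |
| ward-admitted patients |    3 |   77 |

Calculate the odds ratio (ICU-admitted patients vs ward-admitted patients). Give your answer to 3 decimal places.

4.178

odds, ICU-admitted patients = 7/43 = 0.16279
odds, ward-admitted patients = 3/77 = 0.03896
OR = 0.16279 / 0.03896 = 4.178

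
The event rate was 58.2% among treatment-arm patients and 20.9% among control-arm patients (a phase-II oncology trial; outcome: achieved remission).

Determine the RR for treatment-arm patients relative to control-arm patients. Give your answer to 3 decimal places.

RR = 0.5820 / 0.2090 = 2.785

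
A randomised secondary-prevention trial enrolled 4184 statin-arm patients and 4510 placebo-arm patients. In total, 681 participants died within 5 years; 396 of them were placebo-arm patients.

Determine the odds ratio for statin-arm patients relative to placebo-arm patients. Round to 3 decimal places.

statin-arm patients with the outcome: 681 − 396 = 285
statin-arm patients without the outcome: 4184 − 285 = 3899
placebo-arm patients without the outcome: 4510 − 396 = 4114
OR = (285 × 4114) / (3899 × 396) = 1172490/1544004 ≈ 0.759

OR ≈ 0.759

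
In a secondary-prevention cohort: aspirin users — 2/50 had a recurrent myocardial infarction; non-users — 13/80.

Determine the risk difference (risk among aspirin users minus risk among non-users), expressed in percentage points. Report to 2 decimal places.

risk, aspirin users = 2/50 = 0.04000
risk, non-users = 13/80 = 0.16250
risk difference = 0.04000 − 0.16250 = -0.12250 → -12.25 percentage points

RD: -12.25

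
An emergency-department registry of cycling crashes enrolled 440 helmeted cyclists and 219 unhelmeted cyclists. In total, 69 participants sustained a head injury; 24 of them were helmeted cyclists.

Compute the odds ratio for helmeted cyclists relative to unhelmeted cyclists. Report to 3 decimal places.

OR ≈ 0.223

helmeted cyclists without the outcome: 440 − 24 = 416
unhelmeted cyclists with the outcome: 69 − 24 = 45
unhelmeted cyclists without the outcome: 219 − 45 = 174
odds, helmeted cyclists = 24/416 = 0.0577
odds, unhelmeted cyclists = 45/174 = 0.2586
OR = 0.0577 / 0.2586 = 0.223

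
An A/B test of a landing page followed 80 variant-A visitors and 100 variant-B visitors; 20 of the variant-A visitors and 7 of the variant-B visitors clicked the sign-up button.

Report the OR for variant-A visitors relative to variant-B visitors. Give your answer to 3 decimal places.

OR = (20 × 93) / (60 × 7) = 1860/420 ≈ 4.429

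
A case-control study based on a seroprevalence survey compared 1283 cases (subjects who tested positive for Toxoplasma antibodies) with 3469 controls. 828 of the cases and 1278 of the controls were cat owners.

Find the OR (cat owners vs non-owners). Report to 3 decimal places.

OR = (828 × 2191) / (1278 × 455) = 1814148/581490 ≈ 3.120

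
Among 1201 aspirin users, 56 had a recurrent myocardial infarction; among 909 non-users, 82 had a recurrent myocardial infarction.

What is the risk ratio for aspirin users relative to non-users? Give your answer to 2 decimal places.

RR = 0.52

risk, aspirin users = 56/1201 = 0.04663
risk, non-users = 82/909 = 0.09021
RR = 0.04663 / 0.09021 = 0.52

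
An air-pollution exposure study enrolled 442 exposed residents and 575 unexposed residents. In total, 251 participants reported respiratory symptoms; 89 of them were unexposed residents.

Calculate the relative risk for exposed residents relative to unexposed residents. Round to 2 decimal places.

2.37

exposed residents with the outcome: 251 − 89 = 162
exposed residents without the outcome: 442 − 162 = 280
unexposed residents without the outcome: 575 − 89 = 486
risk, exposed residents = 162/442 = 0.3665
risk, unexposed residents = 89/575 = 0.1548
RR = 0.3665 / 0.1548 = 2.37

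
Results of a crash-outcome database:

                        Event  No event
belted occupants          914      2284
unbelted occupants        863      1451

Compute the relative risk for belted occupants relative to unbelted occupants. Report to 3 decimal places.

risk, belted occupants = 914/3198 = 0.2858
risk, unbelted occupants = 863/2314 = 0.3729
RR = 0.2858 / 0.3729 = 0.766

RR = 0.766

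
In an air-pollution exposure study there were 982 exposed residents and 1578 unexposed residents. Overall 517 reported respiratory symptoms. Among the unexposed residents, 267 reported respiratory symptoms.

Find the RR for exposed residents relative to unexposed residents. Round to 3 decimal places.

exposed residents with the outcome: 517 − 267 = 250
exposed residents without the outcome: 982 − 250 = 732
unexposed residents without the outcome: 1578 − 267 = 1311
risk, exposed residents = 250/982 = 0.2546
risk, unexposed residents = 267/1578 = 0.1692
RR = 0.2546 / 0.1692 = 1.505

1.505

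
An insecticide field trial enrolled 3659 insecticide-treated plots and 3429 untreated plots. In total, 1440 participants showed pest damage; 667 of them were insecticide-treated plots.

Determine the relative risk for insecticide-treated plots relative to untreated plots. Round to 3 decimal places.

RR = 0.809

insecticide-treated plots without the outcome: 3659 − 667 = 2992
untreated plots with the outcome: 1440 − 667 = 773
untreated plots without the outcome: 3429 − 773 = 2656
risk, insecticide-treated plots = 667/3659 = 0.1823
risk, untreated plots = 773/3429 = 0.2254
RR = 0.1823 / 0.2254 = 0.809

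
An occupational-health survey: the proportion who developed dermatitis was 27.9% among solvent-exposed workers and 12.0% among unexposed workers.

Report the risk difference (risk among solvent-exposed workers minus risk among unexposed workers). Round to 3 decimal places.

risk difference = 0.2790 − 0.1200 = 0.159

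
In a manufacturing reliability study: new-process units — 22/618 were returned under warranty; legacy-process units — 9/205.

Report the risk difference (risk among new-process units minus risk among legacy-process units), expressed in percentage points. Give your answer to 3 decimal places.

RD ≈ -0.830

risk, new-process units = 22/618 = 0.03560
risk, legacy-process units = 9/205 = 0.04390
risk difference = 0.03560 − 0.04390 = -0.00830 → -0.830 percentage points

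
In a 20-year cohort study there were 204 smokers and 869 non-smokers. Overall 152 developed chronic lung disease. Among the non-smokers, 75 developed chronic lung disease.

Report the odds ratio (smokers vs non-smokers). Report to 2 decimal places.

6.42

smokers with the outcome: 152 − 75 = 77
smokers without the outcome: 204 − 77 = 127
non-smokers without the outcome: 869 − 75 = 794
OR = (77 × 794) / (127 × 75) = 61138/9525 ≈ 6.42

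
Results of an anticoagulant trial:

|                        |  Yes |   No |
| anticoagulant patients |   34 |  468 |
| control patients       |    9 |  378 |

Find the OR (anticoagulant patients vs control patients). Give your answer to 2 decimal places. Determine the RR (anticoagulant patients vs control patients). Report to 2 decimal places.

OR = 3.05; RR = 2.91

odds, anticoagulant patients = 34/468 = 0.07265
odds, control patients = 9/378 = 0.02381
OR = 0.07265 / 0.02381 = 3.05
risk, anticoagulant patients = 34/502 = 0.06773
risk, control patients = 9/387 = 0.02326
RR = 0.06773 / 0.02326 = 2.91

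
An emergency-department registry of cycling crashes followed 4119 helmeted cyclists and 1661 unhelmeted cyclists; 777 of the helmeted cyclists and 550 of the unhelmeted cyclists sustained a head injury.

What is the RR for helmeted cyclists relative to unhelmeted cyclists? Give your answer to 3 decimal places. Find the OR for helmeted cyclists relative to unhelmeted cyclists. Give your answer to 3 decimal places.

RR = 0.570; OR = 0.470

risk, helmeted cyclists = 777/4119 = 0.1886
risk, unhelmeted cyclists = 550/1661 = 0.3311
RR = 0.1886 / 0.3311 = 0.570
OR = (777 × 1111) / (3342 × 550) = 863247/1838100 ≈ 0.470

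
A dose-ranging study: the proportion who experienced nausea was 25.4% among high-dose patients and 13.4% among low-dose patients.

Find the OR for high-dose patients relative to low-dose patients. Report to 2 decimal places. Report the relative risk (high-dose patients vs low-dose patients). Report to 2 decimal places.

OR = 2.20; RR = 1.90

odds, high-dose patients = 0.2540/0.7460 = 0.3405
odds, low-dose patients = 0.1340/0.8660 = 0.1547
OR = 0.3405 / 0.1547 = 2.20
RR = 0.2540 / 0.1340 = 1.90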